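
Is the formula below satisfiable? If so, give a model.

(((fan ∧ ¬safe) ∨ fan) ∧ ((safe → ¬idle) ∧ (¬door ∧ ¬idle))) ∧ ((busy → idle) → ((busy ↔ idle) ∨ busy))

door = False, fan = True, idle = False, safe = False, busy = True

  ((fan ∧ ¬safe) ∨ fan) ∧ ((safe → ¬idle) ∧ (¬door ∧ ¬idle)) = True
    (fan ∧ ¬safe) ∨ fan = True
      fan ∧ ¬safe = True
        ¬safe = True
    (safe → ¬idle) ∧ (¬door ∧ ¬idle) = True
      safe → ¬idle = True
        ¬idle = True
      ¬door ∧ ¬idle = True
        ¬door = True
        ¬idle = True
  (busy → idle) → ((busy ↔ idle) ∨ busy) = True
    busy → idle = False
    (busy ↔ idle) ∨ busy = True
      busy ↔ idle = False
Both conjuncts True, so the formula holds.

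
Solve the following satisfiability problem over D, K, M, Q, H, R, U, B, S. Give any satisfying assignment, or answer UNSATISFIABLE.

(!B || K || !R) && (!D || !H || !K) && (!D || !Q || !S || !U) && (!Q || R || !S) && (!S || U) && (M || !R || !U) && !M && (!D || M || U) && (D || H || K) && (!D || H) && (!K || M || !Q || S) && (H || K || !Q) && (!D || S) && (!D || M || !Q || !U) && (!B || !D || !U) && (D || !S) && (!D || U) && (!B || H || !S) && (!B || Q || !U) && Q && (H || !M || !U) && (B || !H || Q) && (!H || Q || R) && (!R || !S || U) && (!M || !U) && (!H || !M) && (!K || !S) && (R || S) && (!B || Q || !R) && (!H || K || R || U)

Unit clause (!M) forces M = False.
Unit clause (Q) forces Q = True.
Try D = True:
  (!D || M || U) forces U = True.
  clause (!D || M || !Q || !U) is falsified — backtrack.
So D = False.
  then (D || !S) forces S = False.
  then (R || S) forces R = True.
  then (M || !R || !U) forces U = False.
  then (!K || M || !Q || S) forces K = False.
  then (H || K || !Q) forces H = True.
  then (!B || K || !R) forces B = False.
All clauses satisfied.

D: False; K: False; M: False; Q: True; H: True; R: True; U: False; B: False; S: False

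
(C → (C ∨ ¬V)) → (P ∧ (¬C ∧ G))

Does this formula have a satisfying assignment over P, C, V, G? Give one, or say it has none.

P: True, C: False, V: False, G: True

  (C → (C ∨ ¬V)) → (P ∧ (¬C ∧ G)) = True
    C → (C ∨ ¬V) = True
      C ∨ ¬V = True
        ¬V = True
    P ∧ (¬C ∧ G) = True
      ¬C ∧ G = True
        ¬C = True
The formula evaluates to True.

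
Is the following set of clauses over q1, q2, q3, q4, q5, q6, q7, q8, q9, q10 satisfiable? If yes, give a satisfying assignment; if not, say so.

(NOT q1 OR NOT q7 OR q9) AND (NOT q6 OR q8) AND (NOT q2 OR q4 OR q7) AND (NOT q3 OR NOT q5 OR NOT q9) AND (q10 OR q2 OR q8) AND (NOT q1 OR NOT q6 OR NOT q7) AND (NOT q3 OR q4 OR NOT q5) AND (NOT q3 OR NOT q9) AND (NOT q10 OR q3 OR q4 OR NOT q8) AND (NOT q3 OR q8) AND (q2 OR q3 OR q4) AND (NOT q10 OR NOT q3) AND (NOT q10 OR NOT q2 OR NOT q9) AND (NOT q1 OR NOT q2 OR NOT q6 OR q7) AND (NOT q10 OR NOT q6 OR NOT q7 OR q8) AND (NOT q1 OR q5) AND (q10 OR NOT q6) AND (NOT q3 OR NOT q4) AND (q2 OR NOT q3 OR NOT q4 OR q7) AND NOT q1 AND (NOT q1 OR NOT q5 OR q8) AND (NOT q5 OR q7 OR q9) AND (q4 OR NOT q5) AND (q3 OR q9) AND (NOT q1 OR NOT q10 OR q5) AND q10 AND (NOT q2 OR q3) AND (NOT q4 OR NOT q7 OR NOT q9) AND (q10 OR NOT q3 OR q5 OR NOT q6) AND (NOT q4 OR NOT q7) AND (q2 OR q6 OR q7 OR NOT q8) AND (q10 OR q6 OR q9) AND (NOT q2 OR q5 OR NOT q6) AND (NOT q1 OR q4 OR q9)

q1 = False; q2 = False; q3 = False; q4 = True; q5 = False; q6 = True; q7 = False; q8 = True; q9 = True; q10 = True

Unit clause (NOT q1) forces q1 = False.
Unit clause (q10) forces q10 = True.
In (NOT q10 OR NOT q3) only NOT q3 is left, so q3 = False.
In (q3 OR q9) only q9 is left, so q9 = True.
In (NOT q2 OR q3) only NOT q2 is left, so q2 = False.
In (q2 OR q3 OR q4) only q4 is left, so q4 = True.
In (NOT q4 OR NOT q7 OR NOT q9) only NOT q7 is left, so q7 = False.
Set q5 = False.
Set q6 = True.
  then (NOT q6 OR q8) forces q8 = True.
All clauses satisfied.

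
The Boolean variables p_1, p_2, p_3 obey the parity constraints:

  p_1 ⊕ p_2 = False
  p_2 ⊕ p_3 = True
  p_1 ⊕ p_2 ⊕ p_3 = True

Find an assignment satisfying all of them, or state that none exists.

p_1=F; p_2=F; p_3=T

p_1 ⊕ p_2 = F ⊕ F = False ✓
p_2 ⊕ p_3 = F ⊕ T = True ✓
p_1 ⊕ p_2 ⊕ p_3 = F ⊕ F ⊕ T = True ✓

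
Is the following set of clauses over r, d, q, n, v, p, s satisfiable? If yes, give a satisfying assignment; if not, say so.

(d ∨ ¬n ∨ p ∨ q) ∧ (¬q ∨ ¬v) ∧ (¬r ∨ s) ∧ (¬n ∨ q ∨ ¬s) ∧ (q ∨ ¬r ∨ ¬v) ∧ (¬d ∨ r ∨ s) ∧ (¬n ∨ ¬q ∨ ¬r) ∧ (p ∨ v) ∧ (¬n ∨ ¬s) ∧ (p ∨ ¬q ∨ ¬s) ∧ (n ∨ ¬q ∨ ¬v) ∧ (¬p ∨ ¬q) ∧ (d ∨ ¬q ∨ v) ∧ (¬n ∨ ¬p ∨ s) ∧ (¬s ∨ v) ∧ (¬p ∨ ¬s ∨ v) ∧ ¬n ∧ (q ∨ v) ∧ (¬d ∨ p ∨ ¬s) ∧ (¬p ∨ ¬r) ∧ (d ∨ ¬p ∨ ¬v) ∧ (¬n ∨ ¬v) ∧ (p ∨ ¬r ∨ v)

Unit clause (¬n) forces n = False.
Try r = True:
  (¬r ∨ s) forces s = True.
  (¬s ∨ v) forces v = True.
  (¬q ∨ ¬v) forces q = False.
  clause (q ∨ ¬r ∨ ¬v) is falsified — backtrack.
So r = False.
Set d = False.
Set q = False.
  then (q ∨ v) forces v = True.
  then (d ∨ ¬p ∨ ¬v) forces p = False.
Set s = True.
All clauses satisfied.

r: False, d: False, q: False, n: False, v: True, p: False, s: True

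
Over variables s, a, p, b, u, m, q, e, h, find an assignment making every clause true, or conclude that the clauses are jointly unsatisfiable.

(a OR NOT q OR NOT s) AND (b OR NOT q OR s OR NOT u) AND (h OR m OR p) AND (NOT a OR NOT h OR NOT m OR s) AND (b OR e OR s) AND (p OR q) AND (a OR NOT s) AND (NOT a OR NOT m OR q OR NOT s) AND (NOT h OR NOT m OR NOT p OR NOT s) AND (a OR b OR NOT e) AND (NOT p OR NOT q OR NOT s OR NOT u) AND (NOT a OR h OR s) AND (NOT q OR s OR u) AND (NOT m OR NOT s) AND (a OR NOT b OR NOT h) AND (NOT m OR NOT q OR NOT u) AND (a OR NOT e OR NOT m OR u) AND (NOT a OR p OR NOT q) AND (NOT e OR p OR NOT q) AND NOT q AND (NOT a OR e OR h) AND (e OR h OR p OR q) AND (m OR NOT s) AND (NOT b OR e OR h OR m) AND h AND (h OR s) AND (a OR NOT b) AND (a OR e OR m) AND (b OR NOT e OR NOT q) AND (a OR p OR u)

Unit clause (NOT q) forces q = False.
Unit clause (h) forces h = True.
In (p OR q) only p is left, so p = True.
Try s = True:
  (a OR NOT s) forces a = True.
  (NOT a OR NOT m OR q OR NOT s) forces m = False.
  clause (m OR NOT s) is falsified — backtrack.
So s = False.
Try a = False:
  (a OR NOT b OR NOT h) forces b = False.
  (b OR e OR s) forces e = True.
  clause (a OR b OR NOT e) is falsified — backtrack.
So a = True.
  then (NOT a OR NOT h OR NOT m OR s) forces m = False.
Set b = True.
Set u = True.
Set e = False.
All clauses satisfied.

s=F; a=T; p=T; b=T; u=T; m=F; q=F; e=F; h=T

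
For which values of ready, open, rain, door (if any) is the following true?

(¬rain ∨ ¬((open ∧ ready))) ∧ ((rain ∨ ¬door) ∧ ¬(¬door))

ready = False; open = True; rain = True; door = True

  ¬rain ∨ ¬((open ∧ ready)) = True
    ¬rain = False
    ¬((open ∧ ready)) = True
      open ∧ ready = False
  (rain ∨ ¬door) ∧ ¬(¬door) = True
    rain ∨ ¬door = True
      ¬door = False
    ¬(¬door) = True
      ¬door = False
Both conjuncts True, so the formula holds.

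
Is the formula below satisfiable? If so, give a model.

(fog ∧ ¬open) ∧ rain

fog = True; rain = True; open = False

  fog ∧ ¬open = True
    ¬open = True
Both conjuncts True, so the formula holds.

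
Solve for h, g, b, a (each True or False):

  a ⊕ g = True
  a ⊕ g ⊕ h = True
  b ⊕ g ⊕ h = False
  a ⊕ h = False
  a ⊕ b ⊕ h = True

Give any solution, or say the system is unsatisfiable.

h = False; g = True; b = True; a = False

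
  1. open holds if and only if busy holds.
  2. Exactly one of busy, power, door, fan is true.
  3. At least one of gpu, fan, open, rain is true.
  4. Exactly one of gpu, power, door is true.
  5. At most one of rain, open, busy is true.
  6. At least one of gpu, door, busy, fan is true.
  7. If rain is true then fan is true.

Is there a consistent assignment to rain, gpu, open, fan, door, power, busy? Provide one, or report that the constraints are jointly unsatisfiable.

rain=F; gpu=T; open=F; fan=T; door=F; power=F; busy=F

  (1) open=F, busy=F — same ✓
  (2) {busy, power, door, fan}: 1 true — exactly one ✓
  (3) {gpu, fan, open, rain}: 2 true — at least one ✓
  (4) {gpu, power, door}: 1 true — exactly one ✓
  (5) {rain, open, busy}: 0 true — at most one ✓
  (6) {gpu, door, busy, fan}: 2 true — at least one ✓
  (7) rain=F ⇒ fan: vacuous ✓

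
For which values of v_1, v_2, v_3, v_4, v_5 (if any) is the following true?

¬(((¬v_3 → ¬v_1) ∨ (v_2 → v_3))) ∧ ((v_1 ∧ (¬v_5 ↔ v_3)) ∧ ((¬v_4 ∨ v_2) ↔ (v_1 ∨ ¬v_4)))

v_1 = True, v_2 = True, v_3 = False, v_4 = True, v_5 = True

  ¬(((¬v_3 → ¬v_1) ∨ (v_2 → v_3))) = True
    (¬v_3 → ¬v_1) ∨ (v_2 → v_3) = False
      ¬v_3 → ¬v_1 = False
        ¬v_3 = True
        ¬v_1 = False
      v_2 → v_3 = False
  (v_1 ∧ (¬v_5 ↔ v_3)) ∧ ((¬v_4 ∨ v_2) ↔ (v_1 ∨ ¬v_4)) = True
    v_1 ∧ (¬v_5 ↔ v_3) = True
      ¬v_5 ↔ v_3 = True
        ¬v_5 = False
    (¬v_4 ∨ v_2) ↔ (v_1 ∨ ¬v_4) = True
      ¬v_4 ∨ v_2 = True
        ¬v_4 = False
      v_1 ∨ ¬v_4 = True
        ¬v_4 = False
Both conjuncts True, so the formula holds.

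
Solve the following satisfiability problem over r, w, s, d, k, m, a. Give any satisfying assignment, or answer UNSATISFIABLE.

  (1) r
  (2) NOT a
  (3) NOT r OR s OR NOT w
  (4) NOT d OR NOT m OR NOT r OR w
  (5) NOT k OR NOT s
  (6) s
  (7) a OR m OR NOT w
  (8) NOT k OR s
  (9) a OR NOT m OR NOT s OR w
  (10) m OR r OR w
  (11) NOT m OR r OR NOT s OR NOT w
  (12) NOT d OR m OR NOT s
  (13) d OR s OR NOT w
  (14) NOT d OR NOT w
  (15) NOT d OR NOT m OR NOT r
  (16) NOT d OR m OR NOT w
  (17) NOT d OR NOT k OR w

Unit clause (r) forces r = True.
Unit clause (NOT a) forces a = False.
Unit clause (s) forces s = True.
In (NOT k OR NOT s) only NOT k is left, so k = False.
Set w = False.
  then (a OR NOT m OR NOT s OR w) forces m = False.
  then (NOT d OR m OR NOT s) forces d = False.
All clauses satisfied.

r: True; w: False; s: True; d: False; k: False; m: False; a: False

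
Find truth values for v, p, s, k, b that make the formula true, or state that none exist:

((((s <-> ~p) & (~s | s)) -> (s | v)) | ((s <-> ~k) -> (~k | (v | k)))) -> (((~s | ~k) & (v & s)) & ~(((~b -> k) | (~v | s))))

Case k = True: the formula becomes ((((s <-> ~p) & (~s | s)) -> (s | v)) | True) -> ((~s & (v & s)) & False) = False.
Case k = False: the formula simplifies to (v & s) & ~((b | (~v | s))).
  s = True: the conjunct ~((b | (~v | s))) becomes ~((b | True)) = False.
  s = False: the conjunct s is False.
Both cases fail — unsatisfiable.

Unsatisfiable — no assignment works.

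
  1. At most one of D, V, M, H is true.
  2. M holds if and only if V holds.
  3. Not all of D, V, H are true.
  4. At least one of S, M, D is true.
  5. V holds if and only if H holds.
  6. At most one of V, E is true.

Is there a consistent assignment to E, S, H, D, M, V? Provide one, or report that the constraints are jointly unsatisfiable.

E: True, S: True, H: False, D: True, M: False, V: False

  (1) {D, V, M, H}: 1 true — at most one ✓
  (2) M=F, V=F — same ✓
  (3) {D, V, H}: 1/3 true — not all ✓
  (4) {S, M, D}: 2 true — at least one ✓
  (5) V=F, H=F — same ✓
  (6) {V, E}: 1 true — at most one ✓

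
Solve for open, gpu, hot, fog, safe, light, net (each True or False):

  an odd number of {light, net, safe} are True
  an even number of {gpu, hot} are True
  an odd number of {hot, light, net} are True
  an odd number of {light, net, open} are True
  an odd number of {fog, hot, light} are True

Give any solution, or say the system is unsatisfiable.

open = True, gpu = True, hot = True, fog = True, safe = True, light = True, net = True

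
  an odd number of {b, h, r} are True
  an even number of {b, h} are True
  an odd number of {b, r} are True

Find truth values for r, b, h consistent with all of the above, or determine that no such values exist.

r: True, b: False, h: False

{b, h, r}: 1 true → odd ✓
{b, h}: 0 true → even ✓
{b, r}: 1 true → odd ✓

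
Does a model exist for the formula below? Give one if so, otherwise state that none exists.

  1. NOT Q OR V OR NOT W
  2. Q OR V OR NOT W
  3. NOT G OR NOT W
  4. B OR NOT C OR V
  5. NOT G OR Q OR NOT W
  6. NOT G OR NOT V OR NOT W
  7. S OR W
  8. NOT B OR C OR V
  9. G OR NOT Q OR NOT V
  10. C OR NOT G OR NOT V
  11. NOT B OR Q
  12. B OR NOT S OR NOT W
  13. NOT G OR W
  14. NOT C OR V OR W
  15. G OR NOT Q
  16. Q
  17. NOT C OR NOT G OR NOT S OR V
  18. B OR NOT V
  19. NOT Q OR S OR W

The formula is unsatisfiable.

Case G = True:
  (NOT G OR NOT W) forces W = False.
  Clause (NOT G OR W) is falsified — contradiction.
Case G = False:
  (G OR NOT Q) forces Q = False.
  Clause (Q) is falsified — contradiction.
Both cases fail, so the formula is unsatisfiable.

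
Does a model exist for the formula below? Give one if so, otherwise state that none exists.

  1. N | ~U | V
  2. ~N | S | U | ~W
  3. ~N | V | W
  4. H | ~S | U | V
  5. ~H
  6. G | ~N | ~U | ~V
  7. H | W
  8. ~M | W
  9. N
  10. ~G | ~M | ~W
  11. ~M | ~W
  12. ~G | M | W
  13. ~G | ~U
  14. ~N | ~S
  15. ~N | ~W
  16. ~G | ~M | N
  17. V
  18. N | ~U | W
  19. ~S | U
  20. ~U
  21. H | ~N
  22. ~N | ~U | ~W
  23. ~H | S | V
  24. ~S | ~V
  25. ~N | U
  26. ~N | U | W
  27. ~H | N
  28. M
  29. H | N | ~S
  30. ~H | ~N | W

Case N = True:
  (~H) forces H = False.
  Clause (H | ~N) is falsified — contradiction.
Case N = False:
  Clause (N) is falsified — contradiction.
Both cases fail, so the formula is unsatisfiable.

UNSATISFIABLE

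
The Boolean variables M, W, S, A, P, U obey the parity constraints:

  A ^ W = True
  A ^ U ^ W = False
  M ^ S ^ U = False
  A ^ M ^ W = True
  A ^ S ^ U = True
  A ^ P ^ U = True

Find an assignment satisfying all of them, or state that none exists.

M = False; W = False; S = True; A = True; P = True; U = True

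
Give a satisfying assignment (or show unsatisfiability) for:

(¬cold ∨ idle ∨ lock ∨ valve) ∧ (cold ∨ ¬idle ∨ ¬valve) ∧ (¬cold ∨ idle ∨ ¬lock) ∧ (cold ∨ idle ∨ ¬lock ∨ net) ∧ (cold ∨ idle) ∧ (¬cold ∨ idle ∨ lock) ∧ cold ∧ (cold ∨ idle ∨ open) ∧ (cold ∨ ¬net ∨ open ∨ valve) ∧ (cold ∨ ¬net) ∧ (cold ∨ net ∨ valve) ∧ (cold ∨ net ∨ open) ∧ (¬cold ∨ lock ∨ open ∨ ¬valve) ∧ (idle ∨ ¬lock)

lock: False, idle: True, cold: True, valve: False, open: False, net: False

Unit clause (cold) forces cold = True.
Set lock = False.
  then (¬cold ∨ idle ∨ lock) forces idle = True.
Set valve = False.
Set open = False.
Set net = False.
All clauses satisfied.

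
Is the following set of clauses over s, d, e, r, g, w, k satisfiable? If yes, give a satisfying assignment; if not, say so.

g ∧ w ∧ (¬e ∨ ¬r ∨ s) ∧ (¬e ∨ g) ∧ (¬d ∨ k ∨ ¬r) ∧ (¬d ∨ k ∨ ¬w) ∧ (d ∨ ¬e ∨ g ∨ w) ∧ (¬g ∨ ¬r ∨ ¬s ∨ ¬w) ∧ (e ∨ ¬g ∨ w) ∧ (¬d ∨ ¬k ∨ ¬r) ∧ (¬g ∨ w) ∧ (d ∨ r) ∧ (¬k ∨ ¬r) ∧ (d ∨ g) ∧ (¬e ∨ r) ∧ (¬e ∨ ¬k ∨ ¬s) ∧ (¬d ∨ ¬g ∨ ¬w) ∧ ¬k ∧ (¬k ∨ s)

s: False, d: False, e: False, r: True, g: True, w: True, k: False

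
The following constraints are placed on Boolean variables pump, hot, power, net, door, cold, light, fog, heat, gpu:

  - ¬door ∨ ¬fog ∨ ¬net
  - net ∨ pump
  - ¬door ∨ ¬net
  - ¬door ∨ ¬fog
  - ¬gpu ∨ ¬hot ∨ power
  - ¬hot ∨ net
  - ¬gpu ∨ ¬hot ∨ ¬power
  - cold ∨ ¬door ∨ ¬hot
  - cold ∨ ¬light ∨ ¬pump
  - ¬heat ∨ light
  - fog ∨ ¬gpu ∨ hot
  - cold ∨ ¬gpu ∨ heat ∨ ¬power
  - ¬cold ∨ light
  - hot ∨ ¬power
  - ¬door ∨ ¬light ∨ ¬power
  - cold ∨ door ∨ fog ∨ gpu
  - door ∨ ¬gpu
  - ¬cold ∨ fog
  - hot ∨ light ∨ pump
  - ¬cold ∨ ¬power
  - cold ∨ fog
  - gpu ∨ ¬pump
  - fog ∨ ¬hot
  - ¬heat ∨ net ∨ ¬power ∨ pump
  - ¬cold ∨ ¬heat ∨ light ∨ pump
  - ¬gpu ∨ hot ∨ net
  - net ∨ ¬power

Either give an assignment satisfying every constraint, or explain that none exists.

pump: False, hot: True, power: False, net: True, door: False, cold: True, light: True, fog: True, heat: False, gpu: False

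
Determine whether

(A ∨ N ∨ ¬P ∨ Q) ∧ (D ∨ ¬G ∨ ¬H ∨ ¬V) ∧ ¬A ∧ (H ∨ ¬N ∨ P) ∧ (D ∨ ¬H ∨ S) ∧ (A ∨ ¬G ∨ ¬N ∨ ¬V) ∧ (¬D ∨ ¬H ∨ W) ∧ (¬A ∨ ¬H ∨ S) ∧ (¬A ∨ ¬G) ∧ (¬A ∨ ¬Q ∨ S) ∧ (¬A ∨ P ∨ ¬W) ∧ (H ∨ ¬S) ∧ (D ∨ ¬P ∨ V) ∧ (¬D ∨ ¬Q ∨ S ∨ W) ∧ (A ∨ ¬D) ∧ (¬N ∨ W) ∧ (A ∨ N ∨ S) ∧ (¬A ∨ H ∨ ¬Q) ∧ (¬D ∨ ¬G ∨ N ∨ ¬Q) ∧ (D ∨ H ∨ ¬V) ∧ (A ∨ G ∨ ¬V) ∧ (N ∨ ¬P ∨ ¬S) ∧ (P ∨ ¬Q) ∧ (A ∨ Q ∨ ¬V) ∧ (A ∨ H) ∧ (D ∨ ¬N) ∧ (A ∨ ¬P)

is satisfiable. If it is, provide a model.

Q = False, P = False, N = False, V = False, W = False, G = False, D = False, A = False, H = True, S = True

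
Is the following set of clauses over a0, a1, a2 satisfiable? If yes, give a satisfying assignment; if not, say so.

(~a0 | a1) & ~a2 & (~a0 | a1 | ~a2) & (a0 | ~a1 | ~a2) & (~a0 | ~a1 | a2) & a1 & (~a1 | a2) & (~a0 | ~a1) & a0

Case a0 = True:
  (~a0 | a1) forces a1 = True.
  Clause (~a0 | ~a1) is falsified — contradiction.
Case a0 = False:
  Clause (a0) is falsified — contradiction.
Both cases fail, so the formula is unsatisfiable.

Unsatisfiable — no assignment works.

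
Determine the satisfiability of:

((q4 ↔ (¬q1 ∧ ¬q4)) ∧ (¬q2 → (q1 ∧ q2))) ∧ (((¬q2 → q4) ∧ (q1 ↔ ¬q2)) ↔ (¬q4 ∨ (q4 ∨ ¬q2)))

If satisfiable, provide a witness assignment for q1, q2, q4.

Case q2 = True: the formula simplifies to (q4 ↔ (¬q1 ∧ ¬q4)) ∧ (¬q1 ↔ (¬q4 ∨ q4)).
  q4 = True: the conjunct q4 ↔ (¬q1 ∧ ¬q4) becomes True ↔ (¬q1 ∧ False) = False.
  q4 = False: simplifies to q1 ∧ ¬q1.
    q1 = True: the conjunct ¬q1 is False.
    q1 = False: the conjunct q1 is False.
Case q2 = False: the conjunct ¬q2 → (q1 ∧ q2) becomes ¬False → (q1 ∧ False) = False.
Both cases fail — unsatisfiable.

UNSATISFIABLE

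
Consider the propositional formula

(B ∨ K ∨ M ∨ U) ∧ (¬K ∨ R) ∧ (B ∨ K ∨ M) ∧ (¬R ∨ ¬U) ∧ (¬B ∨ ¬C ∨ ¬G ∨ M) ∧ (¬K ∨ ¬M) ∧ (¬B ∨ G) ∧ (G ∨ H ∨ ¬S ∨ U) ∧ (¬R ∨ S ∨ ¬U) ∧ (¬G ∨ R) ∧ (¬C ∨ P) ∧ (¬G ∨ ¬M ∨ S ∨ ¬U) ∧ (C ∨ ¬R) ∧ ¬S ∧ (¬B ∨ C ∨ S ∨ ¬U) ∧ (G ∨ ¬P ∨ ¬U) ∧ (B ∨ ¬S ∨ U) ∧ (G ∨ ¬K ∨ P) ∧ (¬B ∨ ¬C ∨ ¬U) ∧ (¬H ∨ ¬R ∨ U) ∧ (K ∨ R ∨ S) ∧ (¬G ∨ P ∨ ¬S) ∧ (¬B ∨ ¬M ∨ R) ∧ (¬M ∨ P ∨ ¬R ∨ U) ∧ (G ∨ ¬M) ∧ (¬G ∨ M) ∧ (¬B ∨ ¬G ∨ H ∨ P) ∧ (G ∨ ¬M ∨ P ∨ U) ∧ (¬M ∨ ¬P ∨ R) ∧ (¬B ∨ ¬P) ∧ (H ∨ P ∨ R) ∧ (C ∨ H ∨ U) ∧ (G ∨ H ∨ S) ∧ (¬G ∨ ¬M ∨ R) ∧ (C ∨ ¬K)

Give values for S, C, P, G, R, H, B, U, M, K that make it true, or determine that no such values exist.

Unit clause (¬S) forces S = False.
Try C = False:
  (C ∨ ¬R) forces R = False.
  (¬K ∨ R) forces K = False.
  clause (K ∨ R ∨ S) is falsified — backtrack.
So C = True.
  then (¬C ∨ P) forces P = True.
  then (¬B ∨ ¬P) forces B = False.
Set G = True.
  then (¬G ∨ R) forces R = True.
  then (¬G ∨ M) forces M = True.
  then (¬R ∨ ¬U) forces U = False.
  then (¬K ∨ ¬M) forces K = False.
  then (¬H ∨ ¬R ∨ U) forces H = False.
All clauses satisfied.

S=F; C=T; P=T; G=T; R=T; H=F; B=F; U=F; M=T; K=F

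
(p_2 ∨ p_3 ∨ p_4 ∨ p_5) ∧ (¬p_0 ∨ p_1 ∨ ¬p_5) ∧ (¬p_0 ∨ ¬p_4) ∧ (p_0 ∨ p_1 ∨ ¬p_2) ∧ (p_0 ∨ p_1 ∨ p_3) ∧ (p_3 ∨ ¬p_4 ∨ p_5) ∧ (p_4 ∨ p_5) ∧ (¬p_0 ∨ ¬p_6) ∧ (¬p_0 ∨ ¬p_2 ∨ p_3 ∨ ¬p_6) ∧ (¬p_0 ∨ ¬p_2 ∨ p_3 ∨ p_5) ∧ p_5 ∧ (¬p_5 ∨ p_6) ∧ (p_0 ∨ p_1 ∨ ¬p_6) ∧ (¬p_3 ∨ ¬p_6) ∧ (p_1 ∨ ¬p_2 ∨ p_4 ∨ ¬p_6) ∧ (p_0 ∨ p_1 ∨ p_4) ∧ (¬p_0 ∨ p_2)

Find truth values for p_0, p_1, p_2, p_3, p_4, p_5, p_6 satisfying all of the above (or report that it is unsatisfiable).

Unit clause (p_5) forces p_5 = True.
In (¬p_5 ∨ p_6) only p_6 is left, so p_6 = True.
In (¬p_3 ∨ ¬p_6) only ¬p_3 is left, so p_3 = False.
In (¬p_0 ∨ ¬p_6) only ¬p_0 is left, so p_0 = False.
In (p_0 ∨ p_1 ∨ ¬p_6) only p_1 is left, so p_1 = True.
Set p_2 = False.
Set p_4 = False.
All clauses satisfied.

p_0: False, p_1: True, p_2: False, p_3: False, p_4: False, p_5: True, p_6: True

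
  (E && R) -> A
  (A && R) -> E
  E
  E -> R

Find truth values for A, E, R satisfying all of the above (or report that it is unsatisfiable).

A = True, E = True, R = True

Unit clause (E) forces E = True.
In (!E || R) only R is left, so R = True.
In (A || !E || !R) only A is left, so A = True.
Check each clause:
  (E): E holds.
  (A || !E || !R): A holds.
  (!A || E || !R): E holds.
  (!E || R): R holds.
All clauses satisfied.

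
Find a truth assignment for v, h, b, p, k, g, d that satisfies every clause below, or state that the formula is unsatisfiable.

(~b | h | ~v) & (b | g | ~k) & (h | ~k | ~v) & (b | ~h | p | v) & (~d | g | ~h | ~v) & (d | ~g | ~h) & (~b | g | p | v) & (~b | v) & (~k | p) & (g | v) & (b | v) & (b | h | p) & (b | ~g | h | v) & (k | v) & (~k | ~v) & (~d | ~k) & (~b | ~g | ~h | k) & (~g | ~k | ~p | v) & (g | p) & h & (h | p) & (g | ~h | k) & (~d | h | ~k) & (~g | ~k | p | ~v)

v = True, h = True, b = False, p = False, k = False, g = True, d = True

Unit clause (h) forces h = True.
Try v = False:
  (~b | v) forces b = False.
  clause (b | v) is falsified — backtrack.
So v = True.
  then (~k | ~v) forces k = False.
  then (g | ~h | k) forces g = True.
  then (d | ~g | ~h) forces d = True.
  then (~b | ~g | ~h | k) forces b = False.
Set p = False.
All clauses satisfied.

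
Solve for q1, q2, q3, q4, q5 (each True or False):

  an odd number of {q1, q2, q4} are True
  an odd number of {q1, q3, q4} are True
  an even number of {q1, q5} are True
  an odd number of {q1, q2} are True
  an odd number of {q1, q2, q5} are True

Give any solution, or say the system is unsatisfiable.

q1: False; q2: True; q3: True; q4: False; q5: False

{q1, q2, q4}: 1 true → odd ✓
{q1, q3, q4}: 1 true → odd ✓
{q1, q5}: 0 true → even ✓
{q1, q2}: 1 true → odd ✓
{q1, q2, q5}: 1 true → odd ✓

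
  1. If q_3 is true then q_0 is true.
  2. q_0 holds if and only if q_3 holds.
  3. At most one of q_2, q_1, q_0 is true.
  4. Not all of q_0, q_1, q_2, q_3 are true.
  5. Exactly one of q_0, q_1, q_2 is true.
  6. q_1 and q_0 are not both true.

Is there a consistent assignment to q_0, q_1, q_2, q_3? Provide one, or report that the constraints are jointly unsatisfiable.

q_0 = False; q_1 = True; q_2 = False; q_3 = False

  (1) q_3=F ⇒ q_0: vacuous ✓
  (2) q_0=F, q_3=F — same ✓
  (3) {q_2, q_1, q_0}: 1 true — at most one ✓
  (4) {q_0, q_1, q_2, q_3}: 1/4 true — not all ✓
  (5) {q_0, q_1, q_2}: 1 true — exactly one ✓
  (6) q_1=T, q_0=F — not both ✓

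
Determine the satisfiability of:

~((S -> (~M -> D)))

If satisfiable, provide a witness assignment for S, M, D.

S=T, M=F, D=F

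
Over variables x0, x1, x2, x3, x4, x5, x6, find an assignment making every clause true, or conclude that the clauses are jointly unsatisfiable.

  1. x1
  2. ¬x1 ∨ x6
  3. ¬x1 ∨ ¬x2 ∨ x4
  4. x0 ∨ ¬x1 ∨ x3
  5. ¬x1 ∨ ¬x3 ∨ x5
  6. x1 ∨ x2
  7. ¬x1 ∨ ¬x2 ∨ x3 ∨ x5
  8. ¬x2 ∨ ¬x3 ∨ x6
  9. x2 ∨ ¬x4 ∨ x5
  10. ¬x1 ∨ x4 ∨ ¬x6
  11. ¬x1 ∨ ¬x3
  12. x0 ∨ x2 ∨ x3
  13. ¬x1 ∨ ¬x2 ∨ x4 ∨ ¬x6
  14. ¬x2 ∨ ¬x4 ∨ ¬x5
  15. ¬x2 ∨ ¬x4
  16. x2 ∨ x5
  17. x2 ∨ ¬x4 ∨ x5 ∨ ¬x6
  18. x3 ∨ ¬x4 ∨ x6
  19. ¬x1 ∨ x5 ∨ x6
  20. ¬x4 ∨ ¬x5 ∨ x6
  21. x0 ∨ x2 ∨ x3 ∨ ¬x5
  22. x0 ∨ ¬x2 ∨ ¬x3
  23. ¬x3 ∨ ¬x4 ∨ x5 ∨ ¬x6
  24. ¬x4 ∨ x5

x0 = True, x1 = True, x2 = False, x3 = False, x4 = True, x5 = True, x6 = True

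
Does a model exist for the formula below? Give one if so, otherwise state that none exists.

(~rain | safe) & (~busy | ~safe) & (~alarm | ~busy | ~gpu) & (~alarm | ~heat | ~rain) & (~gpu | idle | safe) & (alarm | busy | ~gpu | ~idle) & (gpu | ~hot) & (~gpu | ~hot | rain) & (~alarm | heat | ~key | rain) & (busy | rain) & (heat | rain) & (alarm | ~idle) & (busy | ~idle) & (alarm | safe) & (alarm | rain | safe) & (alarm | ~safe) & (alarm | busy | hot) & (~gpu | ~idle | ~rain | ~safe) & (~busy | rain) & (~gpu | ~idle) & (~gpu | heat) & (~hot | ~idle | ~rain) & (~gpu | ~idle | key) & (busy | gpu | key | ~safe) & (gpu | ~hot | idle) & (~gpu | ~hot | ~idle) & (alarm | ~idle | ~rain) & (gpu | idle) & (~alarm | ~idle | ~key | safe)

Unsatisfiable — no assignment works.

Case rain = True:
  (~rain | safe) forces safe = True.
  (~busy | ~safe) forces busy = False.
  (busy | ~idle) forces idle = False.
  (alarm | ~safe) forces alarm = True.
  (~alarm | ~heat | ~rain) forces heat = False.
  (~gpu | heat) forces gpu = False.
  Clause (gpu | idle) is falsified — contradiction.
Case rain = False:
  (busy | rain) forces busy = True.
  Clause (~busy | rain) is falsified — contradiction.
Both cases fail, so the formula is unsatisfiable.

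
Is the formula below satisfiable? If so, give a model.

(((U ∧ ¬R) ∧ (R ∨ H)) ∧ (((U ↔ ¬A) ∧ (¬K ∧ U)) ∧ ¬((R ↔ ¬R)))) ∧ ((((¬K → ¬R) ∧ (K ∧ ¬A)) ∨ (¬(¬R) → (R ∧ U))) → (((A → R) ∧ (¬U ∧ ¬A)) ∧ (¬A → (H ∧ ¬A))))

No satisfying assignment exists.

Case R = True: the conjunct ¬R is False.
Case R = False: the formula simplifies to ((U ∧ H) ∧ ((U ↔ ¬A) ∧ (¬K ∧ U))) ∧ ((¬A ∧ (¬U ∧ ¬A)) ∧ (¬A → (H ∧ ¬A))).
  U = True: the conjunct ¬U is False.
  U = False: the conjunct U is False.
Both cases fail — unsatisfiable.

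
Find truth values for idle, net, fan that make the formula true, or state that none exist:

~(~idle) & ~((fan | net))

idle: True, net: False, fan: False

  ~(~idle) = True
    ~idle = False
  ~((fan | net)) = True
    fan | net = False
Both conjuncts True, so the formula holds.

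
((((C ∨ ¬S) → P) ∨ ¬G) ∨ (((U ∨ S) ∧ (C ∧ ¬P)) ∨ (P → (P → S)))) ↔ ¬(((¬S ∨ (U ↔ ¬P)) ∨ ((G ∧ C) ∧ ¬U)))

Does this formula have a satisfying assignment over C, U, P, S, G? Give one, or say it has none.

C = True, U = True, P = True, S = True, G = True

  ((((C ∨ ¬S) → P) ∨ ¬G) ∨ (((U ∨ S) ∧ (C ∧ ¬P)) ∨ (P → (P → S)))) ↔ ¬(((¬S ∨ (U ↔ ¬P)) ∨ ((G ∧ C) ∧ ¬U))) = True
    (((C ∨ ¬S) → P) ∨ ¬G) ∨ (((U ∨ S) ∧ (C ∧ ¬P)) ∨ (P → (P → S))) = True
      ((C ∨ ¬S) → P) ∨ ¬G = True
        (C ∨ ¬S) → P = True
          C ∨ ¬S = True
            ¬S = False
        ¬G = False
      ((U ∨ S) ∧ (C ∧ ¬P)) ∨ (P → (P → S)) = True
        (U ∨ S) ∧ (C ∧ ¬P) = False
          U ∨ S = True
          C ∧ ¬P = False
            ¬P = False
        P → (P → S) = True
          P → S = True
    ¬(((¬S ∨ (U ↔ ¬P)) ∨ ((G ∧ C) ∧ ¬U))) = True
      (¬S ∨ (U ↔ ¬P)) ∨ ((G ∧ C) ∧ ¬U) = False
        ¬S ∨ (U ↔ ¬P) = False
          ¬S = False
          U ↔ ¬P = False
            ¬P = False
        (G ∧ C) ∧ ¬U = False
          G ∧ C = True
          ¬U = False
The formula evaluates to True.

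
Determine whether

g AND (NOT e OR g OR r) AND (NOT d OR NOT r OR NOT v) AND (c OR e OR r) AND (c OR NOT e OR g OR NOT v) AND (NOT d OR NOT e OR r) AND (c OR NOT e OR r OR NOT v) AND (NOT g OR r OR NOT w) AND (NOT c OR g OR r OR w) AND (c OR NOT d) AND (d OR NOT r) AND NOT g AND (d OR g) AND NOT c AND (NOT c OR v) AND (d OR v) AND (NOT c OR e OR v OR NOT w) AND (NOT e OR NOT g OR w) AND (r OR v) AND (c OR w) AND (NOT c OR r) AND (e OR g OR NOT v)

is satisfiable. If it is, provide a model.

Unsatisfiable — no assignment works.

Case g = True:
  Clause (NOT g) is falsified — contradiction.
Case g = False:
  Clause (g) is falsified — contradiction.
Both cases fail, so the formula is unsatisfiable.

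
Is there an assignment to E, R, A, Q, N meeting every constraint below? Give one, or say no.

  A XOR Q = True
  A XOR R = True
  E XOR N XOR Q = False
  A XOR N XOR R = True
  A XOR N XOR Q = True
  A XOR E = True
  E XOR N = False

E=F, R=F, A=T, Q=F, N=F

A XOR Q = T XOR F = True ✓
A XOR R = T XOR F = True ✓
E XOR N XOR Q = F XOR F XOR F = False ✓
A XOR N XOR R = T XOR F XOR F = True ✓
A XOR N XOR Q = T XOR F XOR F = True ✓
A XOR E = T XOR F = True ✓
E XOR N = F XOR F = False ✓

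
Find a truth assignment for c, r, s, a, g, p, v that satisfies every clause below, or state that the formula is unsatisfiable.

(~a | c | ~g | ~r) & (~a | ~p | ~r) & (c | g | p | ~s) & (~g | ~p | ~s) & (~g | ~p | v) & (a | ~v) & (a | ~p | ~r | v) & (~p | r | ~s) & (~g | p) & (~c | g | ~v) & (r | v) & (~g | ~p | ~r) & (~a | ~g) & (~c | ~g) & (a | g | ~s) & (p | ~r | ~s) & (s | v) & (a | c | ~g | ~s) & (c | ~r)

c = False, r = False, s = False, a = True, g = False, p = True, v = True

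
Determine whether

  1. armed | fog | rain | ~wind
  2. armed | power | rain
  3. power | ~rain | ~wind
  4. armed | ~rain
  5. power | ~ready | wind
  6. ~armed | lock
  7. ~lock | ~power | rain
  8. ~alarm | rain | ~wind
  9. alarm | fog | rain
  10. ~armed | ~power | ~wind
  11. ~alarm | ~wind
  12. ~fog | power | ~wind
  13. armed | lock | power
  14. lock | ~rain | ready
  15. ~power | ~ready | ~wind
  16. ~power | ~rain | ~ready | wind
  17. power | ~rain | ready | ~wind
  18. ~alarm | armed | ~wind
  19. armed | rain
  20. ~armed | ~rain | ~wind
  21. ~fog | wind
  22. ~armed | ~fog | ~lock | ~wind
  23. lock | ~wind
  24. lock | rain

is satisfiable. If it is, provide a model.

fog=F, ready=F, alarm=F, armed=T, lock=T, rain=T, wind=F, power=T

Set fog = False.
Set ready = False.
Set alarm = False.
  then (alarm | fog | rain) forces rain = True.
  then (lock | ~rain | ready) forces lock = True.
  then (armed | ~rain) forces armed = True.
  then (~armed | ~rain | ~wind) forces wind = False.
Set power = True.
All clauses satisfied.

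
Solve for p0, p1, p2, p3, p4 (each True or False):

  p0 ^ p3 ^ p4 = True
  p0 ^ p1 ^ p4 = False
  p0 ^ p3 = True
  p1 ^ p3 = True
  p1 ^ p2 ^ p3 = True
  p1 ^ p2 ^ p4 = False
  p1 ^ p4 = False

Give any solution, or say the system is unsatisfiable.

p0 = False, p1 = False, p2 = False, p3 = True, p4 = False

p0 ^ p3 ^ p4 = F ^ T ^ F = True ✓
p0 ^ p1 ^ p4 = F ^ F ^ F = False ✓
p0 ^ p3 = F ^ T = True ✓
p1 ^ p3 = F ^ T = True ✓
p1 ^ p2 ^ p3 = F ^ F ^ T = True ✓
p1 ^ p2 ^ p4 = F ^ F ^ F = False ✓
p1 ^ p4 = F ^ F = False ✓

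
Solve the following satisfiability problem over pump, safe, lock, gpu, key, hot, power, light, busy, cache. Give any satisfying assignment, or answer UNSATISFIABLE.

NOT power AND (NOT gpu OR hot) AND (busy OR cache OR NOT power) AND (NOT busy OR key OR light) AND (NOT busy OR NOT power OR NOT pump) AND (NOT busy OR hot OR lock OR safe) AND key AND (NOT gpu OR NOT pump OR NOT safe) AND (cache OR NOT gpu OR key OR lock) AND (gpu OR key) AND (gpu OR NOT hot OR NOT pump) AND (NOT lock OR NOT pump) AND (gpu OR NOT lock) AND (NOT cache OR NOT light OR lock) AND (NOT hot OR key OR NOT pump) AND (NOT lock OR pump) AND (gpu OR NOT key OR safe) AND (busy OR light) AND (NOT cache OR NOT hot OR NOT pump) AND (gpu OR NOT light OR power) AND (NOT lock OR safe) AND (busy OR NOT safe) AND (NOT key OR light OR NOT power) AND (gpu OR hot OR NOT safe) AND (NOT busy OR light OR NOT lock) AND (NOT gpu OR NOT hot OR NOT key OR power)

pump = False, safe = True, lock = False, gpu = False, key = True, hot = True, power = False, light = False, busy = True, cache = True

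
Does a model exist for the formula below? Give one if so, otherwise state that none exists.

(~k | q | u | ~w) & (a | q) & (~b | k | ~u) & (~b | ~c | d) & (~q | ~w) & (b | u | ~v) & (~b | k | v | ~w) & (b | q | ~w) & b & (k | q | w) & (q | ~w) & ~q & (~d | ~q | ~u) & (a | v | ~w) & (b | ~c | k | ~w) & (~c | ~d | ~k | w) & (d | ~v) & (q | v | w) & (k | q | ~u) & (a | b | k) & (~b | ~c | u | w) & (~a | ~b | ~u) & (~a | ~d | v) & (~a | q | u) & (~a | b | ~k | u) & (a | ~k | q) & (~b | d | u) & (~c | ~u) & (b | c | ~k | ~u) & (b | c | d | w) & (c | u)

No satisfying assignment exists.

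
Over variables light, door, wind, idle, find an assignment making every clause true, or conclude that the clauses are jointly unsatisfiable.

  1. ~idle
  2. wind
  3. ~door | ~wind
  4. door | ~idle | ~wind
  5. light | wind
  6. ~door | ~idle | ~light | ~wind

light: True; door: False; wind: True; idle: False

Unit clause (~idle) forces idle = False.
Unit clause (wind) forces wind = True.
In (~door | ~wind) only ~door is left, so door = False.
Set light = True.
Check each clause:
  (~idle): ~idle holds.
  (wind): wind holds.
  (~door | ~wind): ~door holds.
  (door | ~idle | ~wind): ~idle holds.
  (light | wind): light holds.
  (~door | ~idle | ~light | ~wind): ~door holds.
All clauses satisfied.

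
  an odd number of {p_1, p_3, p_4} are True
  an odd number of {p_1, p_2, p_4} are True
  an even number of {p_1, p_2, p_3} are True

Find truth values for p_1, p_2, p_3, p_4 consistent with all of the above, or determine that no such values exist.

p_1 = False; p_2 = True; p_3 = True; p_4 = False

{p_1, p_3, p_4}: 1 true → odd ✓
{p_1, p_2, p_4}: 1 true → odd ✓
{p_1, p_2, p_3}: 2 true → even ✓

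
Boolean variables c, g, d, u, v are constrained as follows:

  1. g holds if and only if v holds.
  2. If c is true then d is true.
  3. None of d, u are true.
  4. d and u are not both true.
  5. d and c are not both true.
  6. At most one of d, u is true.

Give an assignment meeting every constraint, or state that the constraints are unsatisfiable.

c = False, g = True, d = False, u = False, v = True

  (1) g=T, v=T — same ✓
  (2) c=F ⇒ d: vacuous ✓
  (3) {d, u}: 0 true — none ✓
  (4) d=F, u=F — not both ✓
  (5) d=F, c=F — not both ✓
  (6) {d, u}: 0 true — at most one ✓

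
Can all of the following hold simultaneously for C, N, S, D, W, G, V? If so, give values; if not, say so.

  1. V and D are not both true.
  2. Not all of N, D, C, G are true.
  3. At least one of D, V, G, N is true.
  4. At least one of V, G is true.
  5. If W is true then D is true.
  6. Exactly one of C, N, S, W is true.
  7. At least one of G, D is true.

C=F; N=F; S=T; D=T; W=F; G=T; V=F

  (1) V=F, D=T — not both ✓
  (2) {N, D, C, G}: 2/4 true — not all ✓
  (3) {D, V, G, N}: 2 true — at least one ✓
  (4) {V, G}: 1 true — at least one ✓
  (5) W=F ⇒ D: vacuous ✓
  (6) {C, N, S, W}: 1 true — exactly one ✓
  (7) {G, D}: 2 true — at least one ✓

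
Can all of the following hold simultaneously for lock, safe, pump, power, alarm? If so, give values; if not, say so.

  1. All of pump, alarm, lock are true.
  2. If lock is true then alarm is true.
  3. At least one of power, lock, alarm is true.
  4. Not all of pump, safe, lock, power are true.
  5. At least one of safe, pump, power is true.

lock = True, safe = False, pump = True, power = True, alarm = True

  (1) {pump, alarm, lock}: all 3 true ✓
  (2) lock=T ⇒ alarm: T ✓
  (3) {power, lock, alarm}: 3 true — at least one ✓
  (4) {pump, safe, lock, power}: 3/4 true — not all ✓
  (5) {safe, pump, power}: 2 true — at least one ✓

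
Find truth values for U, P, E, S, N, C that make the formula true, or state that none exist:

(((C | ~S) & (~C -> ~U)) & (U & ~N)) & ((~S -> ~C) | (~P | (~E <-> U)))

U=T; P=F; E=T; S=T; N=F; C=T

  ((C | ~S) & (~C -> ~U)) & (U & ~N) = True
    (C | ~S) & (~C -> ~U) = True
      C | ~S = True
        ~S = False
      ~C -> ~U = True
        ~C = False
        ~U = False
    U & ~N = True
      ~N = True
  (~S -> ~C) | (~P | (~E <-> U)) = True
    ~S -> ~C = True
      ~S = False
      ~C = False
    ~P | (~E <-> U) = True
      ~P = True
      ~E <-> U = False
        ~E = False
Both conjuncts True, so the formula holds.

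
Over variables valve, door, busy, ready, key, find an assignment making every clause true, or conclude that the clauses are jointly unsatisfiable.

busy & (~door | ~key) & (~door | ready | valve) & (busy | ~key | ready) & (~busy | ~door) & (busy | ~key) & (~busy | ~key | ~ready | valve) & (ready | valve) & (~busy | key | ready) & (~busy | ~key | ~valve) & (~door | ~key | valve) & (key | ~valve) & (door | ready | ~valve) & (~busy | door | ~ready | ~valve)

valve=F, door=F, busy=T, ready=T, key=F

Unit clause (busy) forces busy = True.
In (~busy | ~door) only ~door is left, so door = False.
Try valve = True:
  (~busy | ~key | ~valve) forces key = False.
  clause (key | ~valve) is falsified — backtrack.
So valve = False.
  then (ready | valve) forces ready = True.
  then (~busy | ~key | ~ready | valve) forces key = False.
All clauses satisfied.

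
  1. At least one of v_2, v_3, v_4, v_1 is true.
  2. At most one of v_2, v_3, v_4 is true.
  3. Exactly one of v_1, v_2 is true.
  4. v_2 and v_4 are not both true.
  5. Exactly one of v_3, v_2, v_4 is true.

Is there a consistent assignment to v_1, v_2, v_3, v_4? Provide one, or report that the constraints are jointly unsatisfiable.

v_1 = True, v_2 = False, v_3 = False, v_4 = True

  (1) {v_2, v_3, v_4, v_1}: 2 true — at least one ✓
  (2) {v_2, v_3, v_4}: 1 true — at most one ✓
  (3) {v_1, v_2}: 1 true — exactly one ✓
  (4) v_2=F, v_4=T — not both ✓
  (5) {v_3, v_2, v_4}: 1 true — exactly one ✓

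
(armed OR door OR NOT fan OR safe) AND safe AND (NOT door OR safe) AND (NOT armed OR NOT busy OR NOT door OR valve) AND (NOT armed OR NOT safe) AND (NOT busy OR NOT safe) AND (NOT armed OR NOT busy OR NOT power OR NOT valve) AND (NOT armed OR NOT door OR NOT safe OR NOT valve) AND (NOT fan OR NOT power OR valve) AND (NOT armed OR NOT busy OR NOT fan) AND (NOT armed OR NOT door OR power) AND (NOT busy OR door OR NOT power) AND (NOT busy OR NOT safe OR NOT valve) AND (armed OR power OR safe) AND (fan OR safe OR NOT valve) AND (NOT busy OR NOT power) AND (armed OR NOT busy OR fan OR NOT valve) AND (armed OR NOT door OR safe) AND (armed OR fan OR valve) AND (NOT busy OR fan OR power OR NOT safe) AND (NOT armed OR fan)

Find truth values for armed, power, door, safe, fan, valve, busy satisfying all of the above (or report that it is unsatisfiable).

armed=F; power=F; door=F; safe=T; fan=T; valve=F; busy=F

Unit clause (safe) forces safe = True.
In (NOT armed OR NOT safe) only NOT armed is left, so armed = False.
In (NOT busy OR NOT safe) only NOT busy is left, so busy = False.
Set power = False.
Set door = False.
Set fan = True.
Set valve = False.
All clauses satisfied.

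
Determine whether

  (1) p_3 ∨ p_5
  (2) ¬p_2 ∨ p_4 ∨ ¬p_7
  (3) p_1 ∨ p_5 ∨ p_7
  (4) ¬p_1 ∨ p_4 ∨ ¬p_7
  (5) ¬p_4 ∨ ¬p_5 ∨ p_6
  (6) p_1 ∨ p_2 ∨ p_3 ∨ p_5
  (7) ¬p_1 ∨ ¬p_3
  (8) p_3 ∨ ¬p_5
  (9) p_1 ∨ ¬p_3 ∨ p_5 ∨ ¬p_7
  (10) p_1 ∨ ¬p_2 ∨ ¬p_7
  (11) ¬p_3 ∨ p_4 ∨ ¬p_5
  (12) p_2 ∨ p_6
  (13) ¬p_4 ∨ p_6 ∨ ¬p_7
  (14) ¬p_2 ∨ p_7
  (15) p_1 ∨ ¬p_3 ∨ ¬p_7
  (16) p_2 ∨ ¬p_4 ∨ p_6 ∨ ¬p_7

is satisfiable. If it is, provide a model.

p_1: False, p_2: False, p_3: True, p_4: True, p_5: True, p_6: True, p_7: False

Try p_1 = True:
  (¬p_1 ∨ ¬p_3) forces p_3 = False.
  (p_3 ∨ p_5) forces p_5 = True.
  clause (p_3 ∨ ¬p_5) is falsified — backtrack.
So p_1 = False.
Try p_2 = True:
  (p_1 ∨ ¬p_2 ∨ ¬p_7) forces p_7 = False.
  clause (¬p_2 ∨ p_7) is falsified — backtrack.
So p_2 = False.
  then (p_2 ∨ p_6) forces p_6 = True.
Set p_3 = True.
  then (p_1 ∨ ¬p_3 ∨ ¬p_7) forces p_7 = False.
  then (p_1 ∨ p_5 ∨ p_7) forces p_5 = True.
  then (¬p_3 ∨ p_4 ∨ ¬p_5) forces p_4 = True.
All clauses satisfied.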